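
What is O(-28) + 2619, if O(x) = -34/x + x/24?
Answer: 55000/21 ≈ 2619.0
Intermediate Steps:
O(x) = -34/x + x/24 (O(x) = -34/x + x*(1/24) = -34/x + x/24)
O(-28) + 2619 = (-34/(-28) + (1/24)*(-28)) + 2619 = (-34*(-1/28) - 7/6) + 2619 = (17/14 - 7/6) + 2619 = 1/21 + 2619 = 55000/21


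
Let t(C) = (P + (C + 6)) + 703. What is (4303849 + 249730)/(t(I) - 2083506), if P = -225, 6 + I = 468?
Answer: -4553579/2082560 ≈ -2.1865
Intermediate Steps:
I = 462 (I = -6 + 468 = 462)
t(C) = 484 + C (t(C) = (-225 + (C + 6)) + 703 = (-225 + (6 + C)) + 703 = (-219 + C) + 703 = 484 + C)
(4303849 + 249730)/(t(I) - 2083506) = (4303849 + 249730)/((484 + 462) - 2083506) = 4553579/(946 - 2083506) = 4553579/(-2082560) = 4553579*(-1/2082560) = -4553579/2082560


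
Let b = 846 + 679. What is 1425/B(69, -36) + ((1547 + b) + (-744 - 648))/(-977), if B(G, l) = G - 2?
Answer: 1279665/65459 ≈ 19.549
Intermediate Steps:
b = 1525
B(G, l) = -2 + G
1425/B(69, -36) + ((1547 + b) + (-744 - 648))/(-977) = 1425/(-2 + 69) + ((1547 + 1525) + (-744 - 648))/(-977) = 1425/67 + (3072 - 1392)*(-1/977) = 1425*(1/67) + 1680*(-1/977) = 1425/67 - 1680/977 = 1279665/65459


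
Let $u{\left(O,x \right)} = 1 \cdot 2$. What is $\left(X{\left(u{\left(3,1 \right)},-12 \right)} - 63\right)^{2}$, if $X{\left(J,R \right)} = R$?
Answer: $5625$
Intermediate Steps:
$u{\left(O,x \right)} = 2$
$\left(X{\left(u{\left(3,1 \right)},-12 \right)} - 63\right)^{2} = \left(-12 - 63\right)^{2} = \left(-75\right)^{2} = 5625$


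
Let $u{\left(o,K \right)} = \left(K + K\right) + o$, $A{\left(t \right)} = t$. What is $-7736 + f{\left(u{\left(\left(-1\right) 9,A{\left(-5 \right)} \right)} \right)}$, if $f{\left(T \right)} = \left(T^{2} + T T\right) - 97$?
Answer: $-7111$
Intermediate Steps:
$u{\left(o,K \right)} = o + 2 K$ ($u{\left(o,K \right)} = 2 K + o = o + 2 K$)
$f{\left(T \right)} = -97 + 2 T^{2}$ ($f{\left(T \right)} = \left(T^{2} + T^{2}\right) - 97 = 2 T^{2} - 97 = -97 + 2 T^{2}$)
$-7736 + f{\left(u{\left(\left(-1\right) 9,A{\left(-5 \right)} \right)} \right)} = -7736 - \left(97 - 2 \left(\left(-1\right) 9 + 2 \left(-5\right)\right)^{2}\right) = -7736 - \left(97 - 2 \left(-9 - 10\right)^{2}\right) = -7736 - \left(97 - 2 \left(-19\right)^{2}\right) = -7736 + \left(-97 + 2 \cdot 361\right) = -7736 + \left(-97 + 722\right) = -7736 + 625 = -7111$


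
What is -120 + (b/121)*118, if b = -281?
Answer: -47678/121 ≈ -394.03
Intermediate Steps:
-120 + (b/121)*118 = -120 - 281/121*118 = -120 - 33158/121 = -47678/121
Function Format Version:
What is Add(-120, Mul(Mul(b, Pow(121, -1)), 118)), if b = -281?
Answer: Rational(-47678, 121) ≈ -394.03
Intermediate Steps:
Add(-120, Mul(Mul(b, Pow(121, -1)), 118)) = Add(-120, Mul(Mul(-281, Pow(121, -1)), 118)) = Add(-120, Mul(Mul(-281, Rational(1, 121)), 118)) = Add(-120, Mul(Rational(-281, 121), 118)) = Add(-120, Rational(-33158, 121)) = Rational(-47678, 121)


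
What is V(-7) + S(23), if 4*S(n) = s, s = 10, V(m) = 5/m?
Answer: 25/14 ≈ 1.7857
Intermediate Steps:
S(n) = 5/2 (S(n) = (¼)*10 = 5/2)
V(-7) + S(23) = 5/(-7) + 5/2 = 5*(-⅐) + 5/2 = -5/7 + 5/2 = 25/14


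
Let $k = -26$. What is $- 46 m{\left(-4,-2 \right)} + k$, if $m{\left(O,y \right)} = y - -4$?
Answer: $-118$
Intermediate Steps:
$m{\left(O,y \right)} = 4 + y$ ($m{\left(O,y \right)} = y + 4 = 4 + y$)
$- 46 m{\left(-4,-2 \right)} + k = - 46 \left(4 - 2\right) - 26 = \left(-46\right) 2 - 26 = -92 - 26 = -118$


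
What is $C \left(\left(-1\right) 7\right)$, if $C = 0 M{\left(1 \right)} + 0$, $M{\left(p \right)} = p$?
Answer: $0$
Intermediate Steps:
$C = 0$ ($C = 0 \cdot 1 + 0 = 0 + 0 = 0$)
$C \left(\left(-1\right) 7\right) = 0 \left(\left(-1\right) 7\right) = 0 \left(-7\right) = 0$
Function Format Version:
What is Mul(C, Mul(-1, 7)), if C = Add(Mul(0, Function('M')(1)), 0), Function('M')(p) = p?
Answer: 0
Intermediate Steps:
C = 0 (C = Add(Mul(0, 1), 0) = Add(0, 0) = 0)
Mul(C, Mul(-1, 7)) = Mul(0, Mul(-1, 7)) = Mul(0, -7) = 0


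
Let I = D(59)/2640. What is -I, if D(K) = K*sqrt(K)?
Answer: -59*sqrt(59)/2640 ≈ -0.17166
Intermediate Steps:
D(K) = K**(3/2)
I = 59*sqrt(59)/2640 (I = 59**(3/2)/2640 = (59*sqrt(59))*(1/2640) = 59*sqrt(59)/2640 ≈ 0.17166)
-I = -59*sqrt(59)/2640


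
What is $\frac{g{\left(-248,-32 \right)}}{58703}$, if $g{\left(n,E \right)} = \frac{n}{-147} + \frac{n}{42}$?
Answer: $- \frac{620}{8629341} \approx -7.1848 \cdot 10^{-5}$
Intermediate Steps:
$g{\left(n,E \right)} = \frac{5 n}{294}$ ($g{\left(n,E \right)} = n \left(- \frac{1}{147}\right) + n \frac{1}{42} = - \frac{n}{147} + \frac{n}{42} = \frac{5 n}{294}$)
$\frac{g{\left(-248,-32 \right)}}{58703} = \frac{\frac{5}{294} \left(-248\right)}{58703} = \left(- \frac{620}{147}\right) \frac{1}{58703} = - \frac{620}{8629341}$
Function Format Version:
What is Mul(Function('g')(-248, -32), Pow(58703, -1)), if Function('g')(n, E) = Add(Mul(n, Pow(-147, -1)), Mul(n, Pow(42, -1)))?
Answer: Rational(-620, 8629341) ≈ -7.1848e-5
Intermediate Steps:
Function('g')(n, E) = Mul(Rational(5, 294), n) (Function('g')(n, E) = Add(Mul(n, Rational(-1, 147)), Mul(n, Rational(1, 42))) = Add(Mul(Rational(-1, 147), n), Mul(Rational(1, 42), n)) = Mul(Rational(5, 294), n))
Mul(Function('g')(-248, -32), Pow(58703, -1)) = Mul(Mul(Rational(5, 294), -248), Pow(58703, -1)) = Mul(Rational(-620, 147), Rational(1, 58703)) = Rational(-620, 8629341)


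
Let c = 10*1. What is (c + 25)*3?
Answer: 105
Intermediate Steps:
c = 10
(c + 25)*3 = (10 + 25)*3 = 35*3 = 105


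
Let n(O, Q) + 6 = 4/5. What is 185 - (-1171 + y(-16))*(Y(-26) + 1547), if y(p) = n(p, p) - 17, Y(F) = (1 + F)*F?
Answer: 13108227/5 ≈ 2.6216e+6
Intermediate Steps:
n(O, Q) = -26/5 (n(O, Q) = -6 + 4/5 = -26/5)
Y(F) = F*(1 + F)
y(p) = -111/5 (y(p) = -26/5 - 17 = -111/5)
185 - (-1171 + y(-16))*(Y(-26) + 1547) = 185 - (-1171 - 111/5)*(-26*(1 - 26) + 1547) = 185 - (-5966)*(-26*(-25) + 1547)/5 = 185 - (-5966)*(650 + 1547)/5 = 185 - (-5966)*2197/5 = 185 - 1*(-13107302/5) = 185 + 13107302/5 = 13108227/5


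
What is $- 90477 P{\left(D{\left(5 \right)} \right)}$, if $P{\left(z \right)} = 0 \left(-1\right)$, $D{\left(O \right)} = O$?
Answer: $0$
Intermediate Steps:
$P{\left(z \right)} = 0$
$- 90477 P{\left(D{\left(5 \right)} \right)} = \left(-90477\right) 0 = 0$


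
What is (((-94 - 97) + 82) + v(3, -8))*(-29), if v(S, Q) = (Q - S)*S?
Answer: 4118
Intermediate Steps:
v(S, Q) = S*(Q - S)
(((-94 - 97) + 82) + v(3, -8))*(-29) = (((-94 - 97) + 82) + 3*(-8 - 1*3))*(-29) = ((-191 + 82) + 3*(-8 - 3))*(-29) = (-109 + 3*(-11))*(-29) = (-109 - 33)*(-29) = -142*(-29) = 4118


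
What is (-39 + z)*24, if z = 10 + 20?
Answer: -216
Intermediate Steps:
z = 30
(-39 + z)*24 = (-39 + 30)*24 = -9*24 = -216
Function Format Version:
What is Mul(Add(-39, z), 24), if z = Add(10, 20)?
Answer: -216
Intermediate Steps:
z = 30
Mul(Add(-39, z), 24) = Mul(Add(-39, 30), 24) = Mul(-9, 24) = -216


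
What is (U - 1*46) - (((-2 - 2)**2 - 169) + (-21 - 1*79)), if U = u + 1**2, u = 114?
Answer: 322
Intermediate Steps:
U = 115 (U = 114 + 1**2 = 114 + 1 = 115)
(U - 1*46) - (((-2 - 2)**2 - 169) + (-21 - 1*79)) = (115 - 1*46) - (((-2 - 2)**2 - 169) + (-21 - 1*79)) = (115 - 46) - (((-4)**2 - 169) + (-21 - 79)) = 69 - ((16 - 169) - 100) = 69 - (-153 - 100) = 69 - 1*(-253) = 69 + 253 = 322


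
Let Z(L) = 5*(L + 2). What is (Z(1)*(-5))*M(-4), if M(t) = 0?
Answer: 0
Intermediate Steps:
Z(L) = 10 + 5*L (Z(L) = 5*(2 + L) = 10 + 5*L)
(Z(1)*(-5))*M(-4) = ((10 + 5*1)*(-5))*0 = ((10 + 5)*(-5))*0 = (15*(-5))*0 = -75*0 = 0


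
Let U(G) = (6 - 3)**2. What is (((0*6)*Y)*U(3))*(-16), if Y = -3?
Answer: 0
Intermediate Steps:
U(G) = 9 (U(G) = 3**2 = 9)
(((0*6)*Y)*U(3))*(-16) = (((0*6)*(-3))*9)*(-16) = ((0*(-3))*9)*(-16) = (0*9)*(-16) = 0*(-16) = 0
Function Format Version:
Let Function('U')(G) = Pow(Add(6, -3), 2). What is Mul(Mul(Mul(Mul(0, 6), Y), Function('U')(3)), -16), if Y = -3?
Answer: 0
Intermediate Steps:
Function('U')(G) = 9 (Function('U')(G) = Pow(3, 2) = 9)
Mul(Mul(Mul(Mul(0, 6), Y), Function('U')(3)), -16) = Mul(Mul(Mul(Mul(0, 6), -3), 9), -16) = Mul(Mul(Mul(0, -3), 9), -16) = Mul(Mul(0, 9), -16) = Mul(0, -16) = 0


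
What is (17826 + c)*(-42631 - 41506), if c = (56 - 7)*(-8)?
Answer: -1466844458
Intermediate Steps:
c = -392 (c = 49*(-8) = -392)
(17826 + c)*(-42631 - 41506) = (17826 - 392)*(-42631 - 41506) = 17434*(-84137) = -1466844458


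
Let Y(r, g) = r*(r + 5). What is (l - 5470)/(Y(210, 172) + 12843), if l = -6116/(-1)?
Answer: 646/57993 ≈ 0.011139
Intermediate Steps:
Y(r, g) = r*(5 + r)
l = 6116 (l = -1*(-6116) = 6116)
(l - 5470)/(Y(210, 172) + 12843) = (6116 - 5470)/(210*(5 + 210) + 12843) = 646/(210*215 + 12843) = 646/(45150 + 12843) = 646/57993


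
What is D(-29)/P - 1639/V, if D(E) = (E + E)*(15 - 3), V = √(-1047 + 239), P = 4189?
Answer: -696/4189 + 1639*I*√202/404 ≈ -0.16615 + 57.66*I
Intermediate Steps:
V = 2*I*√202 (V = √(-808) = 2*I*√202 ≈ 28.425*I)
D(E) = 24*E (D(E) = (2*E)*12 = 24*E)
D(-29)/P - 1639/V = (24*(-29))/4189 - 1639*(-I*√202/404) = -696*1/4189 - (-1639)*I*√202/404 = -696/4189 + 1639*I*√202/404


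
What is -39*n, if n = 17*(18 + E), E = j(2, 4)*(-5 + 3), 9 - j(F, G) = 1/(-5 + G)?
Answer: 1326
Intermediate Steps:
j(F, G) = 9 - 1/(-5 + G)
E = -20 (E = ((-46 + 9*4)/(-5 + 4))*(-5 + 3) = ((-46 + 36)/(-1))*(-2) = -1*(-10)*(-2) = 10*(-2) = -20)
n = -34 (n = 17*(18 - 20) = 17*(-2) = -34)
-39*n = -39*(-34) = 1326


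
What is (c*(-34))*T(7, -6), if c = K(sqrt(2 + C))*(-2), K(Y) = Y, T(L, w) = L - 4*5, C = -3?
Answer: -884*I ≈ -884.0*I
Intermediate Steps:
T(L, w) = -20 + L (T(L, w) = L - 20 = -20 + L)
c = -2*I (c = sqrt(2 - 3)*(-2) = sqrt(-1)*(-2) = I*(-2) = -2*I ≈ -2.0*I)
(c*(-34))*T(7, -6) = (-2*I*(-34))*(-20 + 7) = (68*I)*(-13) = -884*I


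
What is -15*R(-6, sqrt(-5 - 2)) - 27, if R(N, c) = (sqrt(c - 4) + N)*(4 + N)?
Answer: -207 + 30*sqrt(-4 + I*sqrt(7)) ≈ -188.08 + 62.914*I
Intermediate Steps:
R(N, c) = (4 + N)*(N + sqrt(-4 + c)) (R(N, c) = (sqrt(-4 + c) + N)*(4 + N) = (N + sqrt(-4 + c))*(4 + N) = (4 + N)*(N + sqrt(-4 + c)))
-15*R(-6, sqrt(-5 - 2)) - 27 = -15*((-6)**2 + 4*(-6) + 4*sqrt(-4 + sqrt(-5 - 2)) - 6*sqrt(-4 + sqrt(-5 - 2))) - 27 = -15*(36 - 24 + 4*sqrt(-4 + sqrt(-7)) - 6*sqrt(-4 + sqrt(-7))) - 27 = -15*(36 - 24 + 4*sqrt(-4 + I*sqrt(7)) - 6*sqrt(-4 + I*sqrt(7))) - 27 = -15*(12 - 2*sqrt(-4 + I*sqrt(7))) - 27 = (-180 + 30*sqrt(-4 + I*sqrt(7))) - 27 = -207 + 30*sqrt(-4 + I*sqrt(7))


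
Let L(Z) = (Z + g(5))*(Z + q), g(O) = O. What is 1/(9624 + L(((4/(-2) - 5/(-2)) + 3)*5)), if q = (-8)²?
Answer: 4/45831 ≈ 8.7277e-5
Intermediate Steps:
q = 64
L(Z) = (5 + Z)*(64 + Z) (L(Z) = (Z + 5)*(Z + 64) = (5 + Z)*(64 + Z))
1/(9624 + L(((4/(-2) - 5/(-2)) + 3)*5)) = 1/(9624 + (320 + (((4/(-2) - 5/(-2)) + 3)*5)² + 69*(((4/(-2) - 5/(-2)) + 3)*5))) = 1/(9624 + (320 + (((4*(-½) - 5*(-½)) + 3)*5)² + 69*(((4*(-½) - 5*(-½)) + 3)*5))) = 1/(9624 + (320 + (((-2 + 5/2) + 3)*5)² + 69*(((-2 + 5/2) + 3)*5))) = 1/(9624 + (320 + ((½ + 3)*5)² + 69*((½ + 3)*5))) = 1/(9624 + (320 + ((7/2)*5)² + 69*((7/2)*5))) = 1/(9624 + (320 + (35/2)² + 69*(35/2))) = 1/(9624 + (320 + 1225/4 + 2415/2)) = 1/(9624 + 7335/4) = 1/(45831/4) = 4/45831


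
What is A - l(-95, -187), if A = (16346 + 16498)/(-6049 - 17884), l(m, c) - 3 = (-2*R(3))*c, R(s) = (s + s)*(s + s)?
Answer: -46048365/3419 ≈ -13468.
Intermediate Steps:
R(s) = 4*s**2 (R(s) = (2*s)*(2*s) = 4*s**2)
l(m, c) = 3 - 72*c (l(m, c) = 3 + (-8*3**2)*c = 3 + (-8*9)*c = 3 + (-2*36)*c = 3 - 72*c)
A = -4692/3419 (A = 32844/(-23933) = 32844*(-1/23933) = -4692/3419 ≈ -1.3723)
A - l(-95, -187) = -4692/3419 - (3 - 72*(-187)) = -4692/3419 - (3 + 13464) = -4692/3419 - 1*13467 = -4692/3419 - 13467 = -46048365/3419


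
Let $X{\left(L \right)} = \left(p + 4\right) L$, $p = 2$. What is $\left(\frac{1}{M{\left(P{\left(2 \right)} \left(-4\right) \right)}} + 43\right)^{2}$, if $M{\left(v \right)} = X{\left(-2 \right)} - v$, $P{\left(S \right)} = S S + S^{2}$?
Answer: $\frac{741321}{400} \approx 1853.3$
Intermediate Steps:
$P{\left(S \right)} = 2 S^{2}$ ($P{\left(S \right)} = S^{2} + S^{2} = 2 S^{2}$)
$X{\left(L \right)} = 6 L$ ($X{\left(L \right)} = \left(2 + 4\right) L = 6 L$)
$M{\left(v \right)} = -12 - v$ ($M{\left(v \right)} = 6 \left(-2\right) - v = -12 - v$)
$\left(\frac{1}{M{\left(P{\left(2 \right)} \left(-4\right) \right)}} + 43\right)^{2} = \left(\frac{1}{-12 - 2 \cdot 2^{2} \left(-4\right)} + 43\right)^{2} = \left(\frac{1}{-12 - 2 \cdot 4 \left(-4\right)} + 43\right)^{2} = \left(\frac{1}{-12 - 8 \left(-4\right)} + 43\right)^{2} = \left(\frac{1}{-12 - -32} + 43\right)^{2} = \left(\frac{1}{-12 + 32} + 43\right)^{2} = \left(\frac{1}{20} + 43\right)^{2} = \left(\frac{861}{20}\right)^{2} = \frac{741321}{400}$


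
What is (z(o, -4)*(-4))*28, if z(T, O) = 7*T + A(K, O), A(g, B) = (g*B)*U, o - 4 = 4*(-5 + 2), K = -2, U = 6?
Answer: 896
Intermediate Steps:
o = -8 (o = 4 + 4*(-5 + 2) = 4 + 4*(-3) = 4 - 12 = -8)
A(g, B) = 6*B*g (A(g, B) = (g*B)*6 = (B*g)*6 = 6*B*g)
z(T, O) = -12*O + 7*T (z(T, O) = 7*T + 6*O*(-2) = 7*T - 12*O = -12*O + 7*T)
(z(o, -4)*(-4))*28 = ((-12*(-4) + 7*(-8))*(-4))*28 = ((48 - 56)*(-4))*28 = -8*(-4)*28 = 32*28 = 896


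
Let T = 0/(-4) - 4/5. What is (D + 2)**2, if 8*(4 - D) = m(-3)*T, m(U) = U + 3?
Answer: 36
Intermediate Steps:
T = -4/5 (T = 0*(-1/4) - 4*1/5 = 0 - 4/5 = -4/5 ≈ -0.80000)
m(U) = 3 + U
D = 4 (D = 4 - (3 - 3)*(-4)/(8*5) = 4 - 0*(-4)/5 = 4 - 1/8*0 = 4 + 0 = 4)
(D + 2)**2 = (4 + 2)**2 = 6**2 = 36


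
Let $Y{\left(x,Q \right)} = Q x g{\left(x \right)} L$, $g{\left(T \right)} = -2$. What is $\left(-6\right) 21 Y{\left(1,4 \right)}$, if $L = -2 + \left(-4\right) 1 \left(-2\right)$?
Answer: $6048$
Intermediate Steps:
$L = 6$ ($L = -2 - -8 = -2 + 8 = 6$)
$Y{\left(x,Q \right)} = - 12 Q x$ ($Y{\left(x,Q \right)} = Q x \left(-2\right) 6 = - 2 Q x 6 = - 12 Q x$)
$\left(-6\right) 21 Y{\left(1,4 \right)} = \left(-6\right) 21 \left(\left(-12\right) 4 \cdot 1\right) = \left(-126\right) \left(-48\right) = 6048$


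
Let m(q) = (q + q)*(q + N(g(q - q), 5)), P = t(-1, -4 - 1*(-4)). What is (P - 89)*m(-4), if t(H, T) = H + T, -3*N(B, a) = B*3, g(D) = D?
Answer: -2880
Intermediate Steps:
N(B, a) = -B (N(B, a) = -B*3/3 = -B)
P = -1 (P = -1 + (-4 - 1*(-4)) = -1 + (-4 + 4) = -1 + 0 = -1)
m(q) = 2*q² (m(q) = (q + q)*(q - (q - q)) = (2*q)*(q - 1*0) = (2*q)*(q + 0) = (2*q)*q = 2*q²)
(P - 89)*m(-4) = (-1 - 89)*(2*(-4)²) = -180*16 = -90*32 = -2880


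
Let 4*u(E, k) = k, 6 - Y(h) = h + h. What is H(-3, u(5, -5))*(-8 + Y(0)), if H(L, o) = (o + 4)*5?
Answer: -55/2 ≈ -27.500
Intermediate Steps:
Y(h) = 6 - 2*h (Y(h) = 6 - (h + h) = 6 - 2*h)
u(E, k) = k/4
H(L, o) = 20 + 5*o (H(L, o) = (4 + o)*5 = 20 + 5*o)
H(-3, u(5, -5))*(-8 + Y(0)) = (20 + 5*((¼)*(-5)))*(-8 + (6 - 2*0)) = (20 + 5*(-5/4))*(-8 + (6 + 0)) = (20 - 25/4)*(-8 + 6) = (55/4)*(-2) = -55/2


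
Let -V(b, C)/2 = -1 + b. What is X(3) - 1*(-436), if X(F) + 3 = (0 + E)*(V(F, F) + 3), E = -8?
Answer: 441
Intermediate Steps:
V(b, C) = 2 - 2*b (V(b, C) = -2*(-1 + b) = 2 - 2*b)
X(F) = -43 + 16*F (X(F) = -3 + (0 - 8)*((2 - 2*F) + 3) = -3 - 8*(5 - 2*F) = -3 + (-40 + 16*F) = -43 + 16*F)
X(3) - 1*(-436) = (-43 + 16*3) - 1*(-436) = (-43 + 48) + 436 = 5 + 436 = 441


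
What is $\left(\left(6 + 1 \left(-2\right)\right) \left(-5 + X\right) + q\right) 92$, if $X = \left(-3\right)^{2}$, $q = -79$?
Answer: $-5796$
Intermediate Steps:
$X = 9$
$\left(\left(6 + 1 \left(-2\right)\right) \left(-5 + X\right) + q\right) 92 = \left(\left(6 + 1 \left(-2\right)\right) \left(-5 + 9\right) - 79\right) 92 = \left(\left(6 - 2\right) 4 - 79\right) 92 = \left(4 \cdot 4 - 79\right) 92 = \left(16 - 79\right) 92 = \left(-63\right) 92 = -5796$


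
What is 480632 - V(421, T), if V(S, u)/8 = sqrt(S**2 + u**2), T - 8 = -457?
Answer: 480632 - 8*sqrt(378842) ≈ 4.7571e+5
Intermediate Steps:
T = -449 (T = 8 - 457 = -449)
V(S, u) = 8*sqrt(S**2 + u**2)
480632 - V(421, T) = 480632 - 8*sqrt(421**2 + (-449)**2) = 480632 - 8*sqrt(177241 + 201601) = 480632 - 8*sqrt(378842)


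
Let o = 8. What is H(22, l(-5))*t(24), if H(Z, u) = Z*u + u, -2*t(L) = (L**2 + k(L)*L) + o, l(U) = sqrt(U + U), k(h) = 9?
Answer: -9200*I*sqrt(10) ≈ -29093.0*I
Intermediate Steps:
l(U) = sqrt(2)*sqrt(U) (l(U) = sqrt(2*U) = sqrt(2)*sqrt(U))
t(L) = -4 - 9*L/2 - L**2/2 (t(L) = -((L**2 + 9*L) + 8)/2 = -(8 + L**2 + 9*L)/2 = -4 - 9*L/2 - L**2/2)
H(Z, u) = u + Z*u
H(22, l(-5))*t(24) = ((sqrt(2)*sqrt(-5))*(1 + 22))*(-4 - 9/2*24 - 1/2*24**2) = ((sqrt(2)*(I*sqrt(5)))*23)*(-4 - 108 - 1/2*576) = ((I*sqrt(10))*23)*(-4 - 108 - 288) = (23*I*sqrt(10))*(-400) = -9200*I*sqrt(10)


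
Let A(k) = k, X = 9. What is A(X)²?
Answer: 81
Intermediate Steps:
A(X)² = 9² = 81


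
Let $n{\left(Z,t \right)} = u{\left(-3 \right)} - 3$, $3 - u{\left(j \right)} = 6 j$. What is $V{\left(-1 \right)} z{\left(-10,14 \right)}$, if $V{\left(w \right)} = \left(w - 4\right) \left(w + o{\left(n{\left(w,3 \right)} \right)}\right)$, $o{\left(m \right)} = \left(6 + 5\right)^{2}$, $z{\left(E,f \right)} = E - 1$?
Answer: $6600$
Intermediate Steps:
$z{\left(E,f \right)} = -1 + E$
$u{\left(j \right)} = 3 - 6 j$
$n{\left(Z,t \right)} = 18$ ($n{\left(Z,t \right)} = \left(3 - -18\right) - 3 = \left(3 + 18\right) - 3 = 21 - 3 = 18$)
$o{\left(m \right)} = 121$ ($o{\left(m \right)} = 11^{2} = 121$)
$V{\left(w \right)} = \left(-4 + w\right) \left(121 + w\right)$ ($V{\left(w \right)} = \left(w - 4\right) \left(w + 121\right) = \left(-4 + w\right) \left(121 + w\right)$)
$V{\left(-1 \right)} z{\left(-10,14 \right)} = \left(-484 + \left(-1\right)^{2} + 117 \left(-1\right)\right) \left(-1 - 10\right) = \left(-484 + 1 - 117\right) \left(-11\right) = \left(-600\right) \left(-11\right) = 6600$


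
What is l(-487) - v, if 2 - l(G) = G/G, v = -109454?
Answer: 109455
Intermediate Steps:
l(G) = 1 (l(G) = 2 - G/G = 2 - 1*1 = 2 - 1 = 1)
l(-487) - v = 1 - 1*(-109454) = 1 + 109454 = 109455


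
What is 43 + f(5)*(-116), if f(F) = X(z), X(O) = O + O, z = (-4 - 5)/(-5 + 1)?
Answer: -479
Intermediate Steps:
z = 9/4 (z = -9/(-4) = -9*(-¼) = 9/4 ≈ 2.2500)
X(O) = 2*O
f(F) = 9/2 (f(F) = 2*(9/4) = 9/2)
43 + f(5)*(-116) = 43 + (9/2)*(-116) = 43 - 522 = -479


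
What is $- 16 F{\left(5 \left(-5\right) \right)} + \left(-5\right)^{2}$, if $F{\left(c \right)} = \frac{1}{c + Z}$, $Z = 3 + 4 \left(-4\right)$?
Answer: $\frac{483}{19} \approx 25.421$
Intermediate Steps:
$Z = -13$ ($Z = 3 - 16 = -13$)
$F{\left(c \right)} = \frac{1}{-13 + c}$ ($F{\left(c \right)} = \frac{1}{c - 13} = \frac{1}{-13 + c}$)
$- 16 F{\left(5 \left(-5\right) \right)} + \left(-5\right)^{2} = - \frac{16}{-13 + 5 \left(-5\right)} + \left(-5\right)^{2} = - \frac{16}{-13 - 25} + 25 = - \frac{16}{-38} + 25 = \left(-16\right) \left(- \frac{1}{38}\right) + 25 = \frac{8}{19} + 25 = \frac{483}{19}$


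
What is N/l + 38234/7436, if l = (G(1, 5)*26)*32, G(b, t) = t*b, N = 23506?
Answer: 3210039/297440 ≈ 10.792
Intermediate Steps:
G(b, t) = b*t
l = 4160 (l = ((1*5)*26)*32 = (5*26)*32 = 130*32 = 4160)
N/l + 38234/7436 = 23506/4160 + 38234/7436 = 23506*(1/4160) + 38234*(1/7436) = 11753/2080 + 19117/3718 = 3210039/297440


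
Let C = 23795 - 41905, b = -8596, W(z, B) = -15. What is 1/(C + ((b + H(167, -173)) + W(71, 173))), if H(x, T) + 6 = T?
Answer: -1/26900 ≈ -3.7175e-5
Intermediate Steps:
H(x, T) = -6 + T
C = -18110
1/(C + ((b + H(167, -173)) + W(71, 173))) = 1/(-18110 + ((-8596 + (-6 - 173)) - 15)) = 1/(-18110 + ((-8596 - 179) - 15)) = 1/(-18110 + (-8775 - 15)) = 1/(-18110 - 8790) = 1/(-26900) = -1/26900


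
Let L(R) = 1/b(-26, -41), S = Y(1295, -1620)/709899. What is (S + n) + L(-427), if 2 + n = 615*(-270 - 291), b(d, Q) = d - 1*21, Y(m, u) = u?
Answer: -3837193426780/11121751 ≈ -3.4502e+5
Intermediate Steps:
b(d, Q) = -21 + d (b(d, Q) = d - 21 = -21 + d)
n = -345017 (n = -2 + 615*(-270 - 291) = -2 + 615*(-561) = -2 - 345015 = -345017)
S = -540/236633 (S = -1620/709899 = -1620*1/709899 = -540/236633 ≈ -0.0022820)
L(R) = -1/47 (L(R) = 1/(-21 - 26) = 1/(-47) = -1/47)
(S + n) + L(-427) = (-540/236633 - 345017) - 1/47 = -81642408301/236633 - 1/47 = -3837193426780/11121751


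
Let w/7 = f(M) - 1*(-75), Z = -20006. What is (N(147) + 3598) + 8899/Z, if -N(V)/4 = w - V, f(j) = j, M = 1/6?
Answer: 124890767/60018 ≈ 2080.9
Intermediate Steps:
M = 1/6 (M = 1*(1/6) = 1/6 ≈ 0.16667)
w = 3157/6 (w = 7*(1/6 - 1*(-75)) = 7*(1/6 + 75) = 7*(451/6) = 3157/6 ≈ 526.17)
N(V) = -6314/3 + 4*V (N(V) = -4*(3157/6 - V) = -6314/3 + 4*V)
(N(147) + 3598) + 8899/Z = ((-6314/3 + 4*147) + 3598) + 8899/(-20006) = ((-6314/3 + 588) + 3598) + 8899*(-1/20006) = (-4550/3 + 3598) - 8899/20006 = 6244/3 - 8899/20006 = 124890767/60018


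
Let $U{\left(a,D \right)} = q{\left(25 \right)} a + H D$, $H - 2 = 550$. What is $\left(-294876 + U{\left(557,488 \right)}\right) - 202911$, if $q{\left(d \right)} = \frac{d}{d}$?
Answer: $-227854$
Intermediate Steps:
$H = 552$ ($H = 2 + 550 = 552$)
$q{\left(d \right)} = 1$
$U{\left(a,D \right)} = a + 552 D$ ($U{\left(a,D \right)} = 1 a + 552 D = a + 552 D$)
$\left(-294876 + U{\left(557,488 \right)}\right) - 202911 = \left(-294876 + \left(557 + 552 \cdot 488\right)\right) - 202911 = \left(-294876 + \left(557 + 269376\right)\right) - 202911 = \left(-294876 + 269933\right) - 202911 = -24943 - 202911 = -227854$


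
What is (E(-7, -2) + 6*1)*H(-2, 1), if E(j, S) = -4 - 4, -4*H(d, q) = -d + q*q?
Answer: 3/2 ≈ 1.5000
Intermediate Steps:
H(d, q) = -q²/4 + d/4 (H(d, q) = -(-d + q*q)/4 = -(-d + q²)/4 = -(q² - d)/4 = -q²/4 + d/4)
E(j, S) = -8
(E(-7, -2) + 6*1)*H(-2, 1) = (-8 + 6*1)*(-¼*1² + (¼)*(-2)) = (-8 + 6)*(-¼*1 - ½) = -2*(-¼ - ½) = -2*(-¾) = 3/2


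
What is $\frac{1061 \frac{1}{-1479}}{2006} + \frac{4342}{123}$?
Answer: $\frac{4294012135}{121641834} \approx 35.3$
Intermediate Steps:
$\frac{1061 \frac{1}{-1479}}{2006} + \frac{4342}{123} = 1061 \left(- \frac{1}{1479}\right) \frac{1}{2006} + 4342 \cdot \frac{1}{123} = \left(- \frac{1061}{1479}\right) \frac{1}{2006} + \frac{4342}{123} = - \frac{1061}{2966874} + \frac{4342}{123} = \frac{4294012135}{121641834}$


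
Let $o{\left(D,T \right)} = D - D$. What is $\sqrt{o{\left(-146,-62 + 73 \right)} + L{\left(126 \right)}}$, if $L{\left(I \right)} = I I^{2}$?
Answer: $378 \sqrt{14} \approx 1414.3$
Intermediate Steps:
$L{\left(I \right)} = I^{3}$
$o{\left(D,T \right)} = 0$
$\sqrt{o{\left(-146,-62 + 73 \right)} + L{\left(126 \right)}} = \sqrt{0 + 126^{3}} = \sqrt{0 + 2000376} = \sqrt{2000376} = 378 \sqrt{14}$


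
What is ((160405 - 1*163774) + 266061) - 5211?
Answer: 257481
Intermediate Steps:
((160405 - 1*163774) + 266061) - 5211 = ((160405 - 163774) + 266061) - 5211 = (-3369 + 266061) - 5211 = 262692 - 5211 = 257481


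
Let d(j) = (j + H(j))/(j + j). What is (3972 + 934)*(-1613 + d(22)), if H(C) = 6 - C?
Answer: -7912709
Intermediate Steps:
d(j) = 3/j (d(j) = (j + (6 - j))/(j + j) = 6/((2*j)) = 6*(1/(2*j)) = 3/j)
(3972 + 934)*(-1613 + d(22)) = (3972 + 934)*(-1613 + 3/22) = 4906*(-1613 + 3*(1/22)) = 4906*(-1613 + 3/22) = 4906*(-35483/22) = -7912709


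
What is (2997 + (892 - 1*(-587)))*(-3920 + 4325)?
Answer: 1812780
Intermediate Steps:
(2997 + (892 - 1*(-587)))*(-3920 + 4325) = (2997 + (892 + 587))*405 = (2997 + 1479)*405 = 4476*405 = 1812780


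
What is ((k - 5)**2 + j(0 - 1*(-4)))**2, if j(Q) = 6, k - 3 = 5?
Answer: 225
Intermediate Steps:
k = 8 (k = 3 + 5 = 8)
((k - 5)**2 + j(0 - 1*(-4)))**2 = ((8 - 5)**2 + 6)**2 = (3**2 + 6)**2 = (9 + 6)**2 = 15**2 = 225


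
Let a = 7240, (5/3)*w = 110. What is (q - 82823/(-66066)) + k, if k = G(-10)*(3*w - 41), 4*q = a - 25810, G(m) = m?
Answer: -15782777/2541 ≈ -6211.3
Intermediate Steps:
w = 66 (w = (⅗)*110 = 66)
q = -9285/2 (q = (7240 - 25810)/4 = (¼)*(-18570) = -9285/2 ≈ -4642.5)
k = -1570 (k = -10*(3*66 - 41) = -10*(198 - 41) = -10*157 = -1570)
(q - 82823/(-66066)) + k = (-9285/2 - 82823/(-66066)) - 1570 = (-9285/2 - 82823*(-1/66066)) - 1570 = (-9285/2 + 6371/5082) - 1570 = -11793407/2541 - 1570 = -15782777/2541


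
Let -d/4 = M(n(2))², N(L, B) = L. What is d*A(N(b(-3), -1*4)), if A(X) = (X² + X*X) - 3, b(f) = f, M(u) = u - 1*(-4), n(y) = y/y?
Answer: -1500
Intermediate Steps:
n(y) = 1
M(u) = 4 + u (M(u) = u + 4 = 4 + u)
A(X) = -3 + 2*X² (A(X) = (X² + X²) - 3 = 2*X² - 3 = -3 + 2*X²)
d = -100 (d = -4*(4 + 1)² = -4*5² = -4*25 = -100)
d*A(N(b(-3), -1*4)) = -100*(-3 + 2*(-3)²) = -100*(-3 + 2*9) = -100*(-3 + 18) = -100*15 = -1500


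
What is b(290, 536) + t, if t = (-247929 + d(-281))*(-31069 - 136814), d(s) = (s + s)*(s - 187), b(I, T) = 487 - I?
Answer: -2532850624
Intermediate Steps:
d(s) = 2*s*(-187 + s) (d(s) = (2*s)*(-187 + s) = 2*s*(-187 + s))
t = -2532850821 (t = (-247929 + 2*(-281)*(-187 - 281))*(-31069 - 136814) = (-247929 + 2*(-281)*(-468))*(-167883) = (-247929 + 263016)*(-167883) = 15087*(-167883) = -2532850821)
b(290, 536) + t = (487 - 1*290) - 2532850821 = (487 - 290) - 2532850821 = 197 - 2532850821 = -2532850624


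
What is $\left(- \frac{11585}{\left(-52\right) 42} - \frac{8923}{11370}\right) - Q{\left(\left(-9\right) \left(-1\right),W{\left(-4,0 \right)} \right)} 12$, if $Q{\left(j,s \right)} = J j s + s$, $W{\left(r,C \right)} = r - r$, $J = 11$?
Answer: $\frac{890743}{197080} \approx 4.5197$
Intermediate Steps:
$W{\left(r,C \right)} = 0$
$Q{\left(j,s \right)} = s + 11 j s$ ($Q{\left(j,s \right)} = 11 j s + s = s + 11 j s$)
$\left(- \frac{11585}{\left(-52\right) 42} - \frac{8923}{11370}\right) - Q{\left(\left(-9\right) \left(-1\right),W{\left(-4,0 \right)} \right)} 12 = \left(- \frac{11585}{\left(-52\right) 42} - \frac{8923}{11370}\right) - 0 \left(1 + 11 \left(\left(-9\right) \left(-1\right)\right)\right) 12 = \left(- \frac{11585}{-2184} - \frac{8923}{11370}\right) - 0 \left(1 + 11 \cdot 9\right) 12 = \left(\left(-11585\right) \left(- \frac{1}{2184}\right) - \frac{8923}{11370}\right) - 0 \left(1 + 99\right) 12 = \left(\frac{1655}{312} - \frac{8923}{11370}\right) - 0 \cdot 100 \cdot 12 = \frac{890743}{197080} - 0 \cdot 12 = \frac{890743}{197080} - 0 = \frac{890743}{197080} + 0 = \frac{890743}{197080}$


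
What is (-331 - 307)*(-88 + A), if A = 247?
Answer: -101442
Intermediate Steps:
(-331 - 307)*(-88 + A) = (-331 - 307)*(-88 + 247) = -638*159 = -101442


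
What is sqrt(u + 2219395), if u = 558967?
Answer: sqrt(2778362) ≈ 1666.8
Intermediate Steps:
sqrt(u + 2219395) = sqrt(558967 + 2219395) = sqrt(2778362)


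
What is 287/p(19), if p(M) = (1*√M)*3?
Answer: 287*√19/57 ≈ 21.947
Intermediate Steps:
p(M) = 3*√M (p(M) = √M*3 = 3*√M)
287/p(19) = 287/((3*√19)) = 287*(√19/57) = 287*√19/57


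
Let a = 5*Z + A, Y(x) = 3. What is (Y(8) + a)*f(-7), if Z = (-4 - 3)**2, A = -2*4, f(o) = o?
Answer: -1680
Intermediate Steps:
A = -8
Z = 49 (Z = (-7)**2 = 49)
a = 237 (a = 5*49 - 8 = 245 - 8 = 237)
(Y(8) + a)*f(-7) = (3 + 237)*(-7) = 240*(-7) = -1680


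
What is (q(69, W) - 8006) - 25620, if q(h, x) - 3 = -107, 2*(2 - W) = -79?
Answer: -33730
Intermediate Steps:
W = 83/2 (W = 2 - 1/2*(-79) = 2 + 79/2 = 83/2 ≈ 41.500)
q(h, x) = -104 (q(h, x) = 3 - 107 = -104)
(q(69, W) - 8006) - 25620 = (-104 - 8006) - 25620 = -8110 - 25620 = -33730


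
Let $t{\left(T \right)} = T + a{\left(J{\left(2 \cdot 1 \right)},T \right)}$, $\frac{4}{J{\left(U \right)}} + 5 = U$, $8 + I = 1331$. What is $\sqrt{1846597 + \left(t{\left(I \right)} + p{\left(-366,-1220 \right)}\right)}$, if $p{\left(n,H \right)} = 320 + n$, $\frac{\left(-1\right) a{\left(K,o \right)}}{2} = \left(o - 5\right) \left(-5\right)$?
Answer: $\sqrt{1861054} \approx 1364.2$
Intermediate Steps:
$I = 1323$ ($I = -8 + 1331 = 1323$)
$J{\left(U \right)} = \frac{4}{-5 + U}$
$a{\left(K,o \right)} = -50 + 10 o$ ($a{\left(K,o \right)} = - 2 \left(o - 5\right) \left(-5\right) = - 2 \left(-5 + o\right) \left(-5\right) = - 2 \left(25 - 5 o\right) = -50 + 10 o$)
$t{\left(T \right)} = -50 + 11 T$ ($t{\left(T \right)} = T + \left(-50 + 10 T\right) = -50 + 11 T$)
$\sqrt{1846597 + \left(t{\left(I \right)} + p{\left(-366,-1220 \right)}\right)} = \sqrt{1846597 + \left(\left(-50 + 11 \cdot 1323\right) + \left(320 - 366\right)\right)} = \sqrt{1846597 + \left(\left(-50 + 14553\right) - 46\right)} = \sqrt{1846597 + \left(14503 - 46\right)} = \sqrt{1846597 + 14457} = \sqrt{1861054}$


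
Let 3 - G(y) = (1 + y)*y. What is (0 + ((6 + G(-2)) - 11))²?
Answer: 16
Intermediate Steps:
G(y) = 3 - y*(1 + y) (G(y) = 3 - (1 + y)*y = 3 - y*(1 + y))
(0 + ((6 + G(-2)) - 11))² = (0 + ((6 + (3 - 1*(-2) - 1*(-2)²)) - 11))² = (0 + ((6 + (3 + 2 - 1*4)) - 11))² = (0 + ((6 + (3 + 2 - 4)) - 11))² = (0 + ((6 + 1) - 11))² = (0 + (7 - 11))² = (0 - 4)² = (-4)² = 16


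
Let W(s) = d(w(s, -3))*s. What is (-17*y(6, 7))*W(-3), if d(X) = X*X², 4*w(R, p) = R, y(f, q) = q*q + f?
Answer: -75735/64 ≈ -1183.4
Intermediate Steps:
y(f, q) = f + q² (y(f, q) = q² + f = f + q²)
w(R, p) = R/4
d(X) = X³
W(s) = s⁴/64 (W(s) = (s/4)³*s = (s³/64)*s = s⁴/64)
(-17*y(6, 7))*W(-3) = (-17*(6 + 7²))*((1/64)*(-3)⁴) = (-17*(6 + 49))*((1/64)*81) = -17*55*(81/64) = -935*81/64 = -75735/64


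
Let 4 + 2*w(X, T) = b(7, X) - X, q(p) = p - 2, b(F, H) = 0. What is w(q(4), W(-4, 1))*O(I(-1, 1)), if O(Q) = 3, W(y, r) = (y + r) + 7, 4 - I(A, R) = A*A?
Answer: -9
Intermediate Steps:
q(p) = -2 + p
I(A, R) = 4 - A**2 (I(A, R) = 4 - A*A = 4 - A**2)
W(y, r) = 7 + r + y (W(y, r) = (r + y) + 7 = 7 + r + y)
w(X, T) = -2 - X/2 (w(X, T) = -2 + (0 - X)/2 = -2 + (-X)/2 = -2 - X/2)
w(q(4), W(-4, 1))*O(I(-1, 1)) = (-2 - (-2 + 4)/2)*3 = (-2 - 1/2*2)*3 = (-2 - 1)*3 = -3*3 = -9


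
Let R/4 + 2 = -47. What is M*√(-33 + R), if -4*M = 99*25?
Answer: -2475*I*√229/4 ≈ -9363.4*I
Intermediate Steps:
R = -196 (R = -8 + 4*(-47) = -8 - 188 = -196)
M = -2475/4 (M = -99*25/4 = -¼*2475 = -2475/4 ≈ -618.75)
M*√(-33 + R) = -2475*√(-33 - 196)/4 = -2475*I*√229/4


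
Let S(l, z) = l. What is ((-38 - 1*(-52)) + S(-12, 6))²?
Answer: 4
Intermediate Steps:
((-38 - 1*(-52)) + S(-12, 6))² = ((-38 - 1*(-52)) - 12)² = ((-38 + 52) - 12)² = (14 - 12)² = 2² = 4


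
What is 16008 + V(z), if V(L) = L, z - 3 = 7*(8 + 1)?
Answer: 16074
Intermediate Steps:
z = 66 (z = 3 + 7*(8 + 1) = 3 + 7*9 = 3 + 63 = 66)
16008 + V(z) = 16008 + 66 = 16074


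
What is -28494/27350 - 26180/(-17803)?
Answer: 104372159/243456025 ≈ 0.42871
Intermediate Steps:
-28494/27350 - 26180/(-17803) = -28494*1/27350 - 26180*(-1/17803) = -14247/13675 + 26180/17803 = 104372159/243456025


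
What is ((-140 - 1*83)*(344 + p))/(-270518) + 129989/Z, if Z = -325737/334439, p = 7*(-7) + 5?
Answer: -5880156520495639/44058860883 ≈ -1.3346e+5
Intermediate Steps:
p = -44 (p = -49 + 5 = -44)
Z = -325737/334439 (Z = -325737*1/334439 = -325737/334439 ≈ -0.97398)
((-140 - 1*83)*(344 + p))/(-270518) + 129989/Z = ((-140 - 1*83)*(344 - 44))/(-270518) + 129989/(-325737/334439) = ((-140 - 83)*300)*(-1/270518) + 129989*(-334439/325737) = -223*300*(-1/270518) - 43473391171/325737 = -66900*(-1/270518) - 43473391171/325737 = 33450/135259 - 43473391171/325737 = -5880156520495639/44058860883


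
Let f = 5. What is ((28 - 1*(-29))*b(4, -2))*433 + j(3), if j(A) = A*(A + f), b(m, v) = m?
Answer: 98748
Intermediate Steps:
j(A) = A*(5 + A) (j(A) = A*(A + 5) = A*(5 + A))
((28 - 1*(-29))*b(4, -2))*433 + j(3) = ((28 - 1*(-29))*4)*433 + 3*(5 + 3) = ((28 + 29)*4)*433 + 3*8 = (57*4)*433 + 24 = 228*433 + 24 = 98724 + 24 = 98748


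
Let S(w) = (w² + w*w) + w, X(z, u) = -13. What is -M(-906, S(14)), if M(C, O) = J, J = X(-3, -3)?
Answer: 13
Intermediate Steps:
J = -13
S(w) = w + 2*w² (S(w) = (w² + w²) + w = 2*w² + w = w + 2*w²)
M(C, O) = -13
-M(-906, S(14)) = -1*(-13) = 13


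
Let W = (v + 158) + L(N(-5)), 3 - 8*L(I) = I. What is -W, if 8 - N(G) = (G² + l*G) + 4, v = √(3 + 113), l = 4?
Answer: -317/2 - 2*√29 ≈ -169.27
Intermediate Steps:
v = 2*√29 (v = √116 = 2*√29 ≈ 10.770)
N(G) = 4 - G² - 4*G (N(G) = 8 - ((G² + 4*G) + 4) = 8 - (4 + G² + 4*G) = 8 + (-4 - G² - 4*G) = 4 - G² - 4*G)
L(I) = 3/8 - I/8
W = 317/2 + 2*√29 (W = (2*√29 + 158) + (3/8 - (4 - 1*(-5)² - 4*(-5))/8) = (158 + 2*√29) + (3/8 - (4 - 1*25 + 20)/8) = (158 + 2*√29) + (3/8 - (4 - 25 + 20)/8) = (158 + 2*√29) + (3/8 - ⅛*(-1)) = (158 + 2*√29) + (3/8 + ⅛) = (158 + 2*√29) + ½ = 317/2 + 2*√29 ≈ 169.27)
-W = -(317/2 + 2*√29) = -317/2 - 2*√29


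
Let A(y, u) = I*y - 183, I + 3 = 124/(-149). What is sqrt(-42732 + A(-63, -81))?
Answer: I*sqrt(947395938)/149 ≈ 206.58*I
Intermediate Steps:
I = -571/149 (I = -3 + 124/(-149) = -3 + 124*(-1/149) = -3 - 124/149 = -571/149 ≈ -3.8322)
A(y, u) = -183 - 571*y/149 (A(y, u) = -571*y/149 - 183 = -183 - 571*y/149)
sqrt(-42732 + A(-63, -81)) = sqrt(-42732 + (-183 - 571/149*(-63))) = sqrt(-42732 + (-183 + 35973/149)) = sqrt(-42732 + 8706/149) = sqrt(-6358362/149) = I*sqrt(947395938)/149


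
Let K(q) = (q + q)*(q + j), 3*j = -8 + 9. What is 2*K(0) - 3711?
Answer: -3711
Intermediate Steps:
j = ⅓ (j = (-8 + 9)/3 = (⅓)*1 = ⅓ ≈ 0.33333)
K(q) = 2*q*(⅓ + q) (K(q) = (q + q)*(q + ⅓) = (2*q)*(⅓ + q) = 2*q*(⅓ + q))
2*K(0) - 3711 = 2*((⅔)*0*(1 + 3*0)) - 3711 = 2*((⅔)*0*(1 + 0)) - 3711 = 2*((⅔)*0*1) - 3711 = 2*0 - 3711 = 0 - 3711 = -3711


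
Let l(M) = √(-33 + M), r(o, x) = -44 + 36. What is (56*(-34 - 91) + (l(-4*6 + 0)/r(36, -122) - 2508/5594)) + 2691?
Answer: -12053527/2797 - I*√57/8 ≈ -4309.4 - 0.94373*I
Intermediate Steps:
r(o, x) = -8
(56*(-34 - 91) + (l(-4*6 + 0)/r(36, -122) - 2508/5594)) + 2691 = (56*(-34 - 91) + (√(-33 + (-4*6 + 0))/(-8) - 2508/5594)) + 2691 = (56*(-125) + (√(-33 + (-24 + 0))*(-⅛) - 2508*1/5594)) + 2691 = (-7000 + (√(-33 - 24)*(-⅛) - 1254/2797)) + 2691 = (-7000 + (√(-57)*(-⅛) - 1254/2797)) + 2691 = (-7000 + ((I*√57)*(-⅛) - 1254/2797)) + 2691 = (-7000 + (-I*√57/8 - 1254/2797)) + 2691 = (-7000 + (-1254/2797 - I*√57/8)) + 2691 = (-19580254/2797 - I*√57/8) + 2691 = -12053527/2797 - I*√57/8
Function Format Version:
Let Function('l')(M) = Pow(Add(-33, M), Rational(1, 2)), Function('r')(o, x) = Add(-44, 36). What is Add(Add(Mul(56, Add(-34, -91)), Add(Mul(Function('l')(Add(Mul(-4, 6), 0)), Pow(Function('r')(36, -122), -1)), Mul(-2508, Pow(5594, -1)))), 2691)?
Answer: Add(Rational(-12053527, 2797), Mul(Rational(-1, 8), I, Pow(57, Rational(1, 2)))) ≈ Add(-4309.4, Mul(-0.94373, I))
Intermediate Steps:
Function('r')(o, x) = -8
Add(Add(Mul(56, Add(-34, -91)), Add(Mul(Function('l')(Add(Mul(-4, 6), 0)), Pow(Function('r')(36, -122), -1)), Mul(-2508, Pow(5594, -1)))), 2691) = Add(Add(Mul(56, Add(-34, -91)), Add(Mul(Pow(Add(-33, Add(Mul(-4, 6), 0)), Rational(1, 2)), Pow(-8, -1)), Mul(-2508, Pow(5594, -1)))), 2691) = Add(Add(Mul(56, -125), Add(Mul(Pow(Add(-33, Add(-24, 0)), Rational(1, 2)), Rational(-1, 8)), Mul(-2508, Rational(1, 5594)))), 2691) = Add(Add(-7000, Add(Mul(Pow(Add(-33, -24), Rational(1, 2)), Rational(-1, 8)), Rational(-1254, 2797))), 2691) = Add(Add(-7000, Add(Mul(Pow(-57, Rational(1, 2)), Rational(-1, 8)), Rational(-1254, 2797))), 2691) = Add(Add(-7000, Add(Mul(Mul(I, Pow(57, Rational(1, 2))), Rational(-1, 8)), Rational(-1254, 2797))), 2691) = Add(Add(-7000, Add(Mul(Rational(-1, 8), I, Pow(57, Rational(1, 2))), Rational(-1254, 2797))), 2691) = Add(Add(-7000, Add(Rational(-1254, 2797), Mul(Rational(-1, 8), I, Pow(57, Rational(1, 2))))), 2691) = Add(Add(Rational(-19580254, 2797), Mul(Rational(-1, 8), I, Pow(57, Rational(1, 2)))), 2691) = Add(Rational(-12053527, 2797), Mul(Rational(-1, 8), I, Pow(57, Rational(1, 2))))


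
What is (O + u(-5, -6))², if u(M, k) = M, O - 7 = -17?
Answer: 225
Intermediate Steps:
O = -10 (O = 7 - 17 = -10)
(O + u(-5, -6))² = (-10 - 5)² = (-15)² = 225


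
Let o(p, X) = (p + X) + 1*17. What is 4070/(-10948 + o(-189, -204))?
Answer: -2035/5662 ≈ -0.35941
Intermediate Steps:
o(p, X) = 17 + X + p (o(p, X) = (X + p) + 17 = 17 + X + p)
4070/(-10948 + o(-189, -204)) = 4070/(-10948 + (17 - 204 - 189)) = 4070/(-10948 - 376) = 4070/(-11324) = 4070*(-1/11324) = -2035/5662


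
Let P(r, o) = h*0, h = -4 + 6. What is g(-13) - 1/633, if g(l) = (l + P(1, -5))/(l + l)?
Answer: 631/1266 ≈ 0.49842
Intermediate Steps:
h = 2
P(r, o) = 0 (P(r, o) = 2*0 = 0)
g(l) = ½ (g(l) = (l + 0)/(l + l) = l/((2*l)) = l*(1/(2*l)) = ½)
g(-13) - 1/633 = ½ - 1/633 = 631/1266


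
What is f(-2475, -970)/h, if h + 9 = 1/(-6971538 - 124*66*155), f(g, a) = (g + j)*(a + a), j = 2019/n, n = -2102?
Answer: -41598572626625940/77942709673 ≈ -5.3371e+5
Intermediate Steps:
j = -2019/2102 (j = 2019/(-2102) = 2019*(-1/2102) = -2019/2102 ≈ -0.96051)
f(g, a) = 2*a*(-2019/2102 + g) (f(g, a) = (g - 2019/2102)*(a + a) = (-2019/2102 + g)*(2*a) = 2*a*(-2019/2102 + g))
h = -74160523/8240058 (h = -9 + 1/(-6971538 - 124*66*155) = -9 + 1/(-6971538 - 8184*155) = -9 + 1/(-6971538 - 1268520) = -9 + 1/(-8240058) = -9 - 1/8240058 = -74160523/8240058 ≈ -9.0000)
f(-2475, -970)/h = ((1/1051)*(-970)*(-2019 + 2102*(-2475)))/(-74160523/8240058) = ((1/1051)*(-970)*(-2019 - 5202450))*(-8240058/74160523) = ((1/1051)*(-970)*(-5204469))*(-8240058/74160523) = (5048334930/1051)*(-8240058/74160523) = -41598572626625940/77942709673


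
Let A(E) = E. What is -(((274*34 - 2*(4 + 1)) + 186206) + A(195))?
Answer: -195707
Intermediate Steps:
-(((274*34 - 2*(4 + 1)) + 186206) + A(195)) = -(((274*34 - 2*(4 + 1)) + 186206) + 195) = -(((9316 - 2*5) + 186206) + 195) = -(((9316 - 10) + 186206) + 195) = -((9306 + 186206) + 195) = -(195512 + 195) = -1*195707 = -195707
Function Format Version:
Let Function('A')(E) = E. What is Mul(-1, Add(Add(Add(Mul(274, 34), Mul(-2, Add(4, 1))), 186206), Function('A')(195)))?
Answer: -195707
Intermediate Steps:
Mul(-1, Add(Add(Add(Mul(274, 34), Mul(-2, Add(4, 1))), 186206), Function('A')(195))) = Mul(-1, Add(Add(Add(Mul(274, 34), Mul(-2, Add(4, 1))), 186206), 195)) = Mul(-1, Add(Add(Add(9316, Mul(-2, 5)), 186206), 195)) = Mul(-1, Add(Add(Add(9316, -10), 186206), 195)) = Mul(-1, Add(Add(9306, 186206), 195)) = Mul(-1, Add(195512, 195)) = Mul(-1, 195707) = -195707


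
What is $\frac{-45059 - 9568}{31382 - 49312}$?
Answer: $\frac{54627}{17930} \approx 3.0467$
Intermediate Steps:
$\frac{-45059 - 9568}{31382 - 49312} = - \frac{54627}{31382 - 49312} = - \frac{54627}{-17930} = \left(-54627\right) \left(- \frac{1}{17930}\right) = \frac{54627}{17930}$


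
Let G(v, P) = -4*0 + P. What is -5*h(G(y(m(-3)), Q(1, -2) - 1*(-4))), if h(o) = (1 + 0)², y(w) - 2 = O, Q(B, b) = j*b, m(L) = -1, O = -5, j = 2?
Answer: -5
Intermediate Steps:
Q(B, b) = 2*b
y(w) = -3 (y(w) = 2 - 5 = -3)
G(v, P) = P (G(v, P) = 0 + P = P)
h(o) = 1 (h(o) = 1² = 1)
-5*h(G(y(m(-3)), Q(1, -2) - 1*(-4))) = -5*1 = -5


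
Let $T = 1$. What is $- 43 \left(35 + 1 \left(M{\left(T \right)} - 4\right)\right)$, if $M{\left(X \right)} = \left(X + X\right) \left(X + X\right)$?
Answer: $-1505$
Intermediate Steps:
$M{\left(X \right)} = 4 X^{2}$ ($M{\left(X \right)} = 2 X 2 X = 4 X^{2}$)
$- 43 \left(35 + 1 \left(M{\left(T \right)} - 4\right)\right) = - 43 \left(35 + 1 \left(4 \cdot 1^{2} - 4\right)\right) = - 43 \left(35 + 1 \left(4 \cdot 1 - 4\right)\right) = - 43 \left(35 + 1 \left(4 - 4\right)\right) = - 43 \left(35 + 1 \cdot 0\right) = - 43 \left(35 + 0\right) = \left(-43\right) 35 = -1505$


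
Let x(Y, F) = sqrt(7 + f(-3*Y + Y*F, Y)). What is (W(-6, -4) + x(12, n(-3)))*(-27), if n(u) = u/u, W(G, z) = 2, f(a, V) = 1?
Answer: -54 - 54*sqrt(2) ≈ -130.37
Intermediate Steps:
n(u) = 1
x(Y, F) = 2*sqrt(2) (x(Y, F) = sqrt(7 + 1) = sqrt(8) = 2*sqrt(2))
(W(-6, -4) + x(12, n(-3)))*(-27) = (2 + 2*sqrt(2))*(-27) = -54 - 54*sqrt(2)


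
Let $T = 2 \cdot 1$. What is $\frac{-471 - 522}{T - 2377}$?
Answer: $\frac{993}{2375} \approx 0.41811$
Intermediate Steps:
$T = 2$
$\frac{-471 - 522}{T - 2377} = \frac{-471 - 522}{2 - 2377} = - \frac{993}{-2375} = \left(-993\right) \left(- \frac{1}{2375}\right) = \frac{993}{2375}$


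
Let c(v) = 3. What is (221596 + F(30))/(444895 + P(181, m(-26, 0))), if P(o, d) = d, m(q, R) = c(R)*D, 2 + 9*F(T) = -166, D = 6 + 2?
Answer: 664732/1334757 ≈ 0.49802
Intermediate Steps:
D = 8
F(T) = -56/3 (F(T) = -2/9 + (⅑)*(-166) = -2/9 - 166/9 = -56/3)
m(q, R) = 24 (m(q, R) = 3*8 = 24)
(221596 + F(30))/(444895 + P(181, m(-26, 0))) = (221596 - 56/3)/(444895 + 24) = (664732/3)/444919 = (664732/3)*(1/444919) = 664732/1334757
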